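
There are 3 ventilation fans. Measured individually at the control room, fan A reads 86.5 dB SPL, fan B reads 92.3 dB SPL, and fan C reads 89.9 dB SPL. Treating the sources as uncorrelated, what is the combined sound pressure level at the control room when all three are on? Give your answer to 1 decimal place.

Add the sources as powers (linear), then convert back to dB:
L_total = 10·log₁₀(10^(86.5/10) + 10^(92.3/10) + 10^(89.9/10)) = 10·log₁₀(3122000000) = 94.9 dB SPL.

94.9 dB SPL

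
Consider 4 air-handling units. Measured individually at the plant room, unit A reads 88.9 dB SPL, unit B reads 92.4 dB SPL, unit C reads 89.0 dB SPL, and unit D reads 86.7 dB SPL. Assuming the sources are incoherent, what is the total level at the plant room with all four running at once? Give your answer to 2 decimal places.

95.77 dB SPL

Add the sources as powers (linear), then convert back to dB:
L_total = 10·log₁₀(10^(88.9/10) + 10^(92.4/10) + 10^(89.0/10) + 10^(86.7/10)) = 10·log₁₀(3776000000) = 95.77 dB SPL.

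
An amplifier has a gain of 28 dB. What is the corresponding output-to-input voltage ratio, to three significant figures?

25.1

Voltage ratio = 10^(dB/20).
10^(28/20) = 10^(1.400) = 25.1.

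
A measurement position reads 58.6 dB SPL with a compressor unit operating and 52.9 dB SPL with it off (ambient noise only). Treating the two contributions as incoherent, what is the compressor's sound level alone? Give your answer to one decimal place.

Subtract intensities: L_src = 10·log₁₀(10^(L_total/10) − 10^(L_bg/10)).
L_src = 10·log₁₀(10^(58.6/10) − 10^(52.9/10)) = 10·log₁₀(529500) = 57.2 dB SPL.

57.2 dB SPL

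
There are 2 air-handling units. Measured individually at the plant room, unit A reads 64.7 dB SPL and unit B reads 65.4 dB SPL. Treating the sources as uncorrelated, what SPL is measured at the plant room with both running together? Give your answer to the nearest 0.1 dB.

Add the sources as powers (linear), then convert back to dB:
L_total = 10·log₁₀(10^(64.7/10) + 10^(65.4/10)) = 10·log₁₀(6419000) = 68.1 dB SPL.

68.1 dB SPL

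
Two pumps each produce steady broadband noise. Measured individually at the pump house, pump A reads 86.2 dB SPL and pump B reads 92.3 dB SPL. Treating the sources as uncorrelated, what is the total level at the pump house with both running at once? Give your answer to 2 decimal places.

93.25 dB SPL

Add the sources as powers (linear), then convert back to dB:
L_total = 10·log₁₀(10^(86.2/10) + 10^(92.3/10)) = 10·log₁₀(2115000000) = 93.25 dB SPL.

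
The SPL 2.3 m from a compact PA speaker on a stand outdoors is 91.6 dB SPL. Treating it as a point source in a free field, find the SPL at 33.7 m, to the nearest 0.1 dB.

68.3 dB SPL

Free-field point source: level drops by 20·log₁₀ of the distance ratio.
ΔL = −20·log₁₀(33.7/2.3) = -23.32 dB, so L₂ = 91.6 + (-23.32) = 68.3 dB SPL.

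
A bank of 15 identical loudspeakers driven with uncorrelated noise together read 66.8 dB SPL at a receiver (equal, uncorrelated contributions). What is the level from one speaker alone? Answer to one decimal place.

15 equal incoherent sources add 10·log₁₀(15) = 11.76 dB over one source.
L_one = 66.8 − 11.76 = 55.0 dB SPL.

55.0 dB SPL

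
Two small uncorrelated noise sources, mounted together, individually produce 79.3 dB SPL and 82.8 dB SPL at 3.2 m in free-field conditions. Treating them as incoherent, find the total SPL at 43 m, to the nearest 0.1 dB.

61.8 dB SPL

Combined at 3.2 m: 10·log₁₀(10^(79.3/10)+10^(82.8/10)) = 84.40 dB SPL.
Then apply −20·log₁₀(43/3.2) = -22.57 dB → 61.8 dB SPL.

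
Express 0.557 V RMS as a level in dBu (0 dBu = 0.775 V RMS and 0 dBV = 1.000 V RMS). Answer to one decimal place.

dBu = 20·log₁₀(V / 0.775 V).
20·log₁₀(0.557/0.775) = -2.9 dBu.

-2.9 dBu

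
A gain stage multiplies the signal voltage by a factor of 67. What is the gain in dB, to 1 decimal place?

For a voltage ratio, dB = 20·log₁₀(V₂/V₁).
20·log₁₀(67) = 36.5 dB.

36.5 dB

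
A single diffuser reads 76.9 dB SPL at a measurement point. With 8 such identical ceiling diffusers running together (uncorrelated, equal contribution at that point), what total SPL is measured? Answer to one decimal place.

8 equal incoherent sources raise the level by 10·log₁₀(8) = 9.03 dB.
L_total = 76.9 + 9.03 = 85.9 dB SPL.

85.9 dB SPL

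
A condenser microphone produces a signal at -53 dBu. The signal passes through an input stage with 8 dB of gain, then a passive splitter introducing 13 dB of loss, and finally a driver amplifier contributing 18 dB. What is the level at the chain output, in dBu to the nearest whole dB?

In dB, series stages simply add:
-53 + 8 − 13 + 18 = -40 dBu.

-40 dBu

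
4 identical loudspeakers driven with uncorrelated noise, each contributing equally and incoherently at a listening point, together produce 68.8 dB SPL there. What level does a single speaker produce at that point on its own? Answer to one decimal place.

62.8 dB SPL

4 equal incoherent sources add 10·log₁₀(4) = 6.02 dB over one source.
L_one = 68.8 − 6.02 = 62.8 dB SPL.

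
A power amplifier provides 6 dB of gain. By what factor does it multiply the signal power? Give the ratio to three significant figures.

Power ratio = 10^(dB/10).
10^(6/10) = 10^(0.6000) = 3.98.

3.98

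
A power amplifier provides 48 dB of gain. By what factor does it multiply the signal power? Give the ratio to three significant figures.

63100

Power ratio = 10^(dB/10).
10^(48/10) = 10^(4.800) = 63100.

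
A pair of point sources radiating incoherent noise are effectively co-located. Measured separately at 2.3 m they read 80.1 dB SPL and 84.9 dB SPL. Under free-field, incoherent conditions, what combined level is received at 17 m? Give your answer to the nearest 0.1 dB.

Combined at 2.3 m: 10·log₁₀(10^(80.1/10)+10^(84.9/10)) = 86.14 dB SPL.
Then apply −20·log₁₀(17/2.3) = -17.37 dB → 68.8 dB SPL.

68.8 dB SPL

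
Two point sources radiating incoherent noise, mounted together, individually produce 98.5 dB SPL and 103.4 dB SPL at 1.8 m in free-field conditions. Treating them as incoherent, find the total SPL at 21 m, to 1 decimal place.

Combined at 1.8 m: 10·log₁₀(10^(98.5/10)+10^(103.4/10)) = 104.62 dB SPL.
Then apply −20·log₁₀(21/1.8) = -21.34 dB → 83.3 dB SPL.

83.3 dB SPL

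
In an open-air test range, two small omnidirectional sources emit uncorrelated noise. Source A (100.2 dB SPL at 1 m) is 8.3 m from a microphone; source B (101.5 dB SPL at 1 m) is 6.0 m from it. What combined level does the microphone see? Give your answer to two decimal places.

87.36 dB SPL

At the listener: L_A = 100.2 − 20·log₁₀(8.3) = 81.818 dB; L_B = 101.5 − 20·log₁₀(6.0) = 85.937 dB.
Combined: 10·log₁₀(10^(81.818/10)+10^(85.937/10)) = 87.36 dB SPL.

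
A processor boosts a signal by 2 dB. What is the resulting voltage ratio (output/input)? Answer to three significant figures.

Voltage ratio = 10^(dB/20).
10^(2/20) = 10^(0.1000) = 1.26.

1.26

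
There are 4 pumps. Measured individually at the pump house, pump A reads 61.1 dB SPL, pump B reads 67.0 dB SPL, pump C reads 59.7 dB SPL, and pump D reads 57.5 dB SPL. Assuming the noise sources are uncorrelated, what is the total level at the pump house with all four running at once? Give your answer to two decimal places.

68.92 dB SPL

Add the sources as powers (linear), then convert back to dB:
L_total = 10·log₁₀(10^(61.1/10) + 10^(67.0/10) + 10^(59.7/10) + 10^(57.5/10)) = 10·log₁₀(7796000) = 68.92 dB SPL.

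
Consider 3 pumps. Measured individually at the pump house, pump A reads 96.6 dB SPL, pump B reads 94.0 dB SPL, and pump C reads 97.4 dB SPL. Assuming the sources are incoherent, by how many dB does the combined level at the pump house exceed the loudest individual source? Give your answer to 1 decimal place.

3.6 dB

Incoherent sources sum as intensities:
L_total = 10·log₁₀(10^(96.6/10) + 10^(94.0/10) + 10^(97.4/10)) = 101.00 dB SPL.
Excess over the loudest (97.4 dB): 101.00 − 97.4 = 3.6 dB.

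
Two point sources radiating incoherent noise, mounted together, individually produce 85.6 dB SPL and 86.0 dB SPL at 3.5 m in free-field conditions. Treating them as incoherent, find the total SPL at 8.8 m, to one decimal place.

Combined at 3.5 m: 10·log₁₀(10^(85.6/10)+10^(86.0/10)) = 88.81 dB SPL.
Then apply −20·log₁₀(8.8/3.5) = -8.01 dB → 80.8 dB SPL.

80.8 dB SPL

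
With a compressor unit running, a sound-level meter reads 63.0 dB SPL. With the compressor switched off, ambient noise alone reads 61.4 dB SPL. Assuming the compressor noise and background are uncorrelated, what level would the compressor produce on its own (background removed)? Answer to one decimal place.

57.9 dB SPL

Remove the background by subtracting linear intensities:
L_src = 10·log₁₀(10^(63.0/10) − 10^(61.4/10)) = 10·log₁₀(614900) = 57.9 dB SPL.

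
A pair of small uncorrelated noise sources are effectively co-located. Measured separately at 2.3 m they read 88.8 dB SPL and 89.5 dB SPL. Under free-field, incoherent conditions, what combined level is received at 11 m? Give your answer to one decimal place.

78.6 dB SPL

Combined at 2.3 m: 10·log₁₀(10^(88.8/10)+10^(89.5/10)) = 92.17 dB SPL.
Then apply −20·log₁₀(11/2.3) = -13.59 dB → 78.6 dB SPL.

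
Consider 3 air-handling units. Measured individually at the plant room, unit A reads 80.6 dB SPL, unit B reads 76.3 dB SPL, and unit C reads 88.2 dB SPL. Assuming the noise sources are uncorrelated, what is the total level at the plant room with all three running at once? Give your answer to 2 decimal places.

Incoherent sources sum as intensities:
L_total = 10·log₁₀(10^(80.6/10) + 10^(76.3/10) + 10^(88.2/10)) = 10·log₁₀(818200000) = 89.13 dB SPL.

89.13 dB SPL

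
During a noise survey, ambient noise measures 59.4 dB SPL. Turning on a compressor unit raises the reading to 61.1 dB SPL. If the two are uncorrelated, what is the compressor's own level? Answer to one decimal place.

56.2 dB SPL

Remove the background by subtracting linear intensities:
L_src = 10·log₁₀(10^(61.1/10) − 10^(59.4/10)) = 10·log₁₀(417300) = 56.2 dB SPL.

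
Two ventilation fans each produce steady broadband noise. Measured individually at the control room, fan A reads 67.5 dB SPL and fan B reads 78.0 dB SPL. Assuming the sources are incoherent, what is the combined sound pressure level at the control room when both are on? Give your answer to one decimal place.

Incoherent sources sum as intensities:
L_total = 10·log₁₀(10^(67.5/10) + 10^(78.0/10)) = 10·log₁₀(68720000) = 78.4 dB SPL.

78.4 dB SPL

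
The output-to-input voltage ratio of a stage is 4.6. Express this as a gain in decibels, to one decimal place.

For a voltage ratio, dB = 20·log₁₀(V₂/V₁).
20·log₁₀(4.6) = 13.3 dB.

13.3 dB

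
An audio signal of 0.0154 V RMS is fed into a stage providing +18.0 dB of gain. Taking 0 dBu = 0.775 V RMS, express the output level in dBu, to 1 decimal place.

Input level: 20·log₁₀(0.0154/0.775) = -34.04 dBu.
Output: -34.04 + 18.0 = -16.0 dBu.

-16.0 dBu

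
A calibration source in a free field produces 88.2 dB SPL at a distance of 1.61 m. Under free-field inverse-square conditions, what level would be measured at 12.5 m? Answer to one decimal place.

70.4 dB SPL

Inverse-square spreading gives ΔL = −20·log₁₀(d₂/d₁).
ΔL = −20·log₁₀(12.5/1.61) = -17.80 dB, so L₂ = 88.2 + (-17.80) = 70.4 dB SPL.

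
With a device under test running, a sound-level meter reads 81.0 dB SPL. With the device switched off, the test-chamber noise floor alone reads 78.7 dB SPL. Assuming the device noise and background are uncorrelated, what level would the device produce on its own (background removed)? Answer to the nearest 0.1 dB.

Background correction is a power subtraction:
L_src = 10·log₁₀(10^(81.0/10) − 10^(78.7/10)) = 10·log₁₀(51760000) = 77.1 dB SPL.

77.1 dB SPL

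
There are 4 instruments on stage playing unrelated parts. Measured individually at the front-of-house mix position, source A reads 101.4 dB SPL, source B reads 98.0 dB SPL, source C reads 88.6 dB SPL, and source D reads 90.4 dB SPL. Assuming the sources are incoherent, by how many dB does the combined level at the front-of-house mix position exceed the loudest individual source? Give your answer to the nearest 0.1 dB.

Uncorrelated sources add in intensity (power), not in dB.
L_total = 10·log₁₀(10^(101.4/10) + 10^(98.0/10) + 10^(88.6/10) + 10^(90.4/10)) = 103.41 dB SPL.
Excess over the loudest (101.4 dB): 103.41 − 101.4 = 2.0 dB.

2.0 dB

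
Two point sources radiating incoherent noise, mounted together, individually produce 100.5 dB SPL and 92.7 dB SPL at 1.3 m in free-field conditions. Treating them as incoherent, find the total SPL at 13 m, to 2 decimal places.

81.17 dB SPL

Combined at 1.3 m: 10·log₁₀(10^(100.5/10)+10^(92.7/10)) = 101.167 dB SPL.
Then apply −20·log₁₀(13/1.3) = -20.000 dB → 81.17 dB SPL.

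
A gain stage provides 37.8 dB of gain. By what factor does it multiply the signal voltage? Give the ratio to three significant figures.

Voltage ratio = 10^(dB/20).
10^(37.8/20) = 10^(1.890) = 77.6.

77.6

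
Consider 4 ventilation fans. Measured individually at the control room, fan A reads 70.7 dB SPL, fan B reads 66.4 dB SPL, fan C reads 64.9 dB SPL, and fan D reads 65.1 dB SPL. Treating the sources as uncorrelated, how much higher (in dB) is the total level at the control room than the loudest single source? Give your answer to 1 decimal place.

Incoherent sources sum as intensities:
L_total = 10·log₁₀(10^(70.7/10) + 10^(66.4/10) + 10^(64.9/10) + 10^(65.1/10)) = 73.51 dB SPL.
Excess over the loudest (70.7 dB): 73.51 − 70.7 = 2.8 dB.

2.8 dB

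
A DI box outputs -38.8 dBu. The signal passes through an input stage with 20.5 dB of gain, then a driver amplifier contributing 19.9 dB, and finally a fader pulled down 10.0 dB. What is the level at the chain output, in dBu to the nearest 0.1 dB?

-8.4 dBu

Cascaded gains and losses add directly in dB.
-38.8 + 20.5 + 19.9 − 10.0 = -8.4 dBu.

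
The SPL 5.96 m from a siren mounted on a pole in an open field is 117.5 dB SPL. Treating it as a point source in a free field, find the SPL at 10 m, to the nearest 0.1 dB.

113.0 dB SPL

For a point source in a free field, ΔL = −20·log₁₀(d₂/d₁).
ΔL = −20·log₁₀(10/5.96) = -4.50 dB, so L₂ = 117.5 + (-4.50) = 113.0 dB SPL.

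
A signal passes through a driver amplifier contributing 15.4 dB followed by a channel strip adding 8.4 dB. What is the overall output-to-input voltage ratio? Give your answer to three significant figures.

15.5

Net gain = 15.4 + 8.4 = 23.8 dB.
Voltage ratio = 10^(23.8/20) = 15.5.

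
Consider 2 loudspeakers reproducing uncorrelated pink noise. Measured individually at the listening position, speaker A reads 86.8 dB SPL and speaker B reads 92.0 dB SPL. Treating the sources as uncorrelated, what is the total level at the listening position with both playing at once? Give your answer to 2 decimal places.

Uncorrelated sources add in intensity (power), not in dB.
L_total = 10·log₁₀(10^(86.8/10) + 10^(92.0/10)) = 10·log₁₀(2064000000) = 93.15 dB SPL.

93.15 dB SPL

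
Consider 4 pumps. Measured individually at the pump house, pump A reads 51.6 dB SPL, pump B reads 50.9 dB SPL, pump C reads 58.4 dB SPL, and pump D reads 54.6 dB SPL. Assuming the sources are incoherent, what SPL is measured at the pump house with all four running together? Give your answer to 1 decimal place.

61.0 dB SPL

Add the sources as powers (linear), then convert back to dB:
L_total = 10·log₁₀(10^(51.6/10) + 10^(50.9/10) + 10^(58.4/10) + 10^(54.6/10)) = 10·log₁₀(1248000) = 61.0 dB SPL.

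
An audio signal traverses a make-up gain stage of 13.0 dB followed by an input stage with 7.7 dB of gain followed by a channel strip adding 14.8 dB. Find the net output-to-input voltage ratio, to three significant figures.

59.6

Net gain = 13.0 + 7.7 + 14.8 = 35.5 dB.
Voltage ratio = 10^(35.5/20) = 59.6.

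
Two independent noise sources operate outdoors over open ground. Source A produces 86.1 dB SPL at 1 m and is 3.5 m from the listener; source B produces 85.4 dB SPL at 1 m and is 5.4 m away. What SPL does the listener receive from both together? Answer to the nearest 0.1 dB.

At the listener: L_A = 86.1 − 20·log₁₀(3.5) = 75.22 dB; L_B = 85.4 − 20·log₁₀(5.4) = 70.75 dB.
Combined: 10·log₁₀(10^(75.22/10)+10^(70.75/10)) = 76.5 dB SPL.

76.5 dB SPL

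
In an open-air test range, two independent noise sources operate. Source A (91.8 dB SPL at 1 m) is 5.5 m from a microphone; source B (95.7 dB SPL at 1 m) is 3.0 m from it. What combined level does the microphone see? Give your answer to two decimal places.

86.65 dB SPL

At the listener: L_A = 91.8 − 20·log₁₀(5.5) = 76.993 dB; L_B = 95.7 − 20·log₁₀(3.0) = 86.158 dB.
Combined: 10·log₁₀(10^(76.993/10)+10^(86.158/10)) = 86.65 dB SPL.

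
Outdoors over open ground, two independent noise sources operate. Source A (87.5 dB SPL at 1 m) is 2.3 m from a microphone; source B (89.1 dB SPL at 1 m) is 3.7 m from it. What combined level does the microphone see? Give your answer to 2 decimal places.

82.19 dB SPL

At the listener: L_A = 87.5 − 20·log₁₀(2.3) = 80.265 dB; L_B = 89.1 − 20·log₁₀(3.7) = 77.736 dB.
Combined: 10·log₁₀(10^(80.265/10)+10^(77.736/10)) = 82.19 dB SPL.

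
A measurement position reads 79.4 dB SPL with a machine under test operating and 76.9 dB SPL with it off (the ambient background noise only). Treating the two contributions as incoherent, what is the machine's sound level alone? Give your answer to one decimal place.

Remove the background by subtracting linear intensities:
L_src = 10·log₁₀(10^(79.4/10) − 10^(76.9/10)) = 10·log₁₀(38120000) = 75.8 dB SPL.

75.8 dB SPL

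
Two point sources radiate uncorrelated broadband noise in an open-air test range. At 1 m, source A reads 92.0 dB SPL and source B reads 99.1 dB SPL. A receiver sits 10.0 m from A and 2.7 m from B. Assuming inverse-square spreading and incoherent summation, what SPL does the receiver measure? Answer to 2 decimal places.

90.53 dB SPL

At the listener: L_A = 92.0 − 20·log₁₀(10.0) = 72.000 dB; L_B = 99.1 − 20·log₁₀(2.7) = 90.473 dB.
Combined: 10·log₁₀(10^(72.000/10)+10^(90.473/10)) = 90.53 dB SPL.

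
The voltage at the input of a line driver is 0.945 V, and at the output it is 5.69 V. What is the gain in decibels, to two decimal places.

For a voltage ratio, dB = 20·log₁₀(V₂/V₁).
20·log₁₀(5.69/0.945) = 20·log₁₀(6.021) = 15.59 dB.

15.59 dB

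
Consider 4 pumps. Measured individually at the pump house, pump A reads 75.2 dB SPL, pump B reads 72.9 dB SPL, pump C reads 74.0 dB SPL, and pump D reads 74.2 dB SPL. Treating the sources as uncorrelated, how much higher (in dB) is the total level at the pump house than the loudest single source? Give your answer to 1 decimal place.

Incoherent sources sum as intensities:
L_total = 10·log₁₀(10^(75.2/10) + 10^(72.9/10) + 10^(74.0/10) + 10^(74.2/10)) = 80.17 dB SPL.
Excess over the loudest (75.2 dB): 80.17 − 75.2 = 5.0 dB.

5.0 dB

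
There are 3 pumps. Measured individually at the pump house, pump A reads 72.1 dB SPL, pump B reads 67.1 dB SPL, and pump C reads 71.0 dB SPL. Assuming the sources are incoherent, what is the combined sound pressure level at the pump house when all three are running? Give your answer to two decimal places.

75.31 dB SPL

Incoherent sources sum as intensities:
L_total = 10·log₁₀(10^(72.1/10) + 10^(67.1/10) + 10^(71.0/10)) = 10·log₁₀(33940000) = 75.31 dB SPL.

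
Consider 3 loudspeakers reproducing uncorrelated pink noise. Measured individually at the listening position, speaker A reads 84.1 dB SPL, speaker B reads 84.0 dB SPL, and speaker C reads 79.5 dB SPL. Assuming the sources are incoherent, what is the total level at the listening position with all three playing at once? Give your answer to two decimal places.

87.76 dB SPL

Incoherent sources sum as intensities:
L_total = 10·log₁₀(10^(84.1/10) + 10^(84.0/10) + 10^(79.5/10)) = 10·log₁₀(597400000) = 87.76 dB SPL.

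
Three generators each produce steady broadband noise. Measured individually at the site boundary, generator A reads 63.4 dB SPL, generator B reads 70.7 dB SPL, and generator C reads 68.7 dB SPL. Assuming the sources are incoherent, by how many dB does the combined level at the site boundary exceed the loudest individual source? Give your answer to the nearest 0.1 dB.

2.6 dB

Incoherent sources sum as intensities:
L_total = 10·log₁₀(10^(63.4/10) + 10^(70.7/10) + 10^(68.7/10)) = 73.29 dB SPL.
Excess over the loudest (70.7 dB): 73.29 − 70.7 = 2.6 dB.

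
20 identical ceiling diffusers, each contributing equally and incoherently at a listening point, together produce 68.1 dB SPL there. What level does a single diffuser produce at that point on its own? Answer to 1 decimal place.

20 equal incoherent sources add 10·log₁₀(20) = 13.01 dB over one source.
L_one = 68.1 − 13.01 = 55.1 dB SPL.

55.1 dB SPL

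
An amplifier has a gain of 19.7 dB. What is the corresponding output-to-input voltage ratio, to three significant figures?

Voltage ratio = 10^(dB/20).
10^(19.7/20) = 10^(0.9850) = 9.66.

9.66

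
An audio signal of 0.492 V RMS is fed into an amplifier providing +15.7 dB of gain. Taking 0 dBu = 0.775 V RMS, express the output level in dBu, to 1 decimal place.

Input level: 20·log₁₀(0.492/0.775) = -3.95 dBu.
Output: -3.95 + 15.7 = +11.8 dBu.

+11.8 dBu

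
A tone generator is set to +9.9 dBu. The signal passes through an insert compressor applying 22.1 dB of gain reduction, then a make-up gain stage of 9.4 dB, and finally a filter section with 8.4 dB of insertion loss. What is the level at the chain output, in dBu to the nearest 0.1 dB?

Cascaded gains and losses add directly in dB.
+9.9 − 22.1 + 9.4 − 8.4 = -11.2 dBu.

-11.2 dBu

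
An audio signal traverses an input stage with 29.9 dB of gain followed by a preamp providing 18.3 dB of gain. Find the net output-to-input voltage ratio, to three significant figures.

Net gain = 29.9 + 18.3 = 48.2 dB.
Voltage ratio = 10^(48.2/20) = 257.

257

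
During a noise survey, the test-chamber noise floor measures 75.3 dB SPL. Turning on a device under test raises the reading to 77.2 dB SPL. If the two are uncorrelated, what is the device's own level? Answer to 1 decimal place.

72.7 dB SPL

Remove the background by subtracting linear intensities:
L_src = 10·log₁₀(10^(77.2/10) − 10^(75.3/10)) = 10·log₁₀(18600000) = 72.7 dB SPL.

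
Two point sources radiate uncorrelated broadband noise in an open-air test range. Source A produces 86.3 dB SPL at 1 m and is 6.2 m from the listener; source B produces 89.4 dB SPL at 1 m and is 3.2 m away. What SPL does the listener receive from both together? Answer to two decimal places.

At the listener: L_A = 86.3 − 20·log₁₀(6.2) = 70.452 dB; L_B = 89.4 − 20·log₁₀(3.2) = 79.297 dB.
Combined: 10·log₁₀(10^(70.452/10)+10^(79.297/10)) = 79.83 dB SPL.

79.83 dB SPL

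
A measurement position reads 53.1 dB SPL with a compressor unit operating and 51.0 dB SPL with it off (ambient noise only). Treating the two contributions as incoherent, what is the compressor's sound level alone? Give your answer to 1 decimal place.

Remove the background by subtracting linear intensities:
L_src = 10·log₁₀(10^(53.1/10) − 10^(51.0/10)) = 10·log₁₀(78280) = 48.9 dB SPL.

48.9 dB SPL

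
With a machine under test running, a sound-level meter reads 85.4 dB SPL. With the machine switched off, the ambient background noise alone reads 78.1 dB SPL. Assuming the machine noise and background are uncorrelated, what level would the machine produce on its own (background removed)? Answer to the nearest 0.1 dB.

Subtract intensities: L_src = 10·log₁₀(10^(L_total/10) − 10^(L_bg/10)).
L_src = 10·log₁₀(10^(85.4/10) − 10^(78.1/10)) = 10·log₁₀(282200000) = 84.5 dB SPL.

84.5 dB SPL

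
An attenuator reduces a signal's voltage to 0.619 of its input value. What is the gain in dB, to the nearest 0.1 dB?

-4.2 dB

Voltage is an amplitude quantity, so gain = 20·log₁₀(V_out/V_in).
20·log₁₀(0.619) = -4.2 dB.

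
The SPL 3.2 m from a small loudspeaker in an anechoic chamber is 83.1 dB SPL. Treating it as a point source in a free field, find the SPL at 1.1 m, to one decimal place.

92.4 dB SPL

Inverse-square spreading gives ΔL = −20·log₁₀(d₂/d₁).
ΔL = −20·log₁₀(1.1/3.2) = 9.28 dB, so L₂ = 83.1 + (9.28) = 92.4 dB SPL.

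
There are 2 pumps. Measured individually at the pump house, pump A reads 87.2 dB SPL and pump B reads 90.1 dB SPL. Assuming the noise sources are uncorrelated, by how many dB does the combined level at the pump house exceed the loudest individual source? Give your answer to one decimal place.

1.8 dB

Uncorrelated sources add in intensity (power), not in dB.
L_total = 10·log₁₀(10^(87.2/10) + 10^(90.1/10)) = 91.90 dB SPL.
Excess over the loudest (90.1 dB): 91.90 − 90.1 = 1.8 dB.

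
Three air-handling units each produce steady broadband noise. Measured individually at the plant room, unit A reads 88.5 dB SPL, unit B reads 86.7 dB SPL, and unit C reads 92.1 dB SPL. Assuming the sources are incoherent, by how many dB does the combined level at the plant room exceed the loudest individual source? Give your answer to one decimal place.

2.4 dB

Uncorrelated sources add in intensity (power), not in dB.
L_total = 10·log₁₀(10^(88.5/10) + 10^(86.7/10) + 10^(92.1/10)) = 94.47 dB SPL.
Excess over the loudest (92.1 dB): 94.47 − 92.1 = 2.4 dB.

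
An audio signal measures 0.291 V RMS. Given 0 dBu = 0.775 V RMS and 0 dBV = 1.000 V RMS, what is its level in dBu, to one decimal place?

dBu = 20·log₁₀(V / 0.775 V).
20·log₁₀(0.291/0.775) = -8.5 dBu.

-8.5 dBu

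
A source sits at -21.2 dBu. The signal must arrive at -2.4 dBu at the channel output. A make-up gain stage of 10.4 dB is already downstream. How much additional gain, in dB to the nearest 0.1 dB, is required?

8.4 dB

The required make-up gain is the shortfall in the dB sum.
G = -2.4 − (-21.2) − 10.4 = 8.4 dB.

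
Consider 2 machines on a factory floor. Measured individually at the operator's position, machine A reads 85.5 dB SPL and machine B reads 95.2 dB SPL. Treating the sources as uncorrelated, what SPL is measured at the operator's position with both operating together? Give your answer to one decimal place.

Add the sources as powers (linear), then convert back to dB:
L_total = 10·log₁₀(10^(85.5/10) + 10^(95.2/10)) = 10·log₁₀(3666000000) = 95.6 dB SPL.

95.6 dB SPL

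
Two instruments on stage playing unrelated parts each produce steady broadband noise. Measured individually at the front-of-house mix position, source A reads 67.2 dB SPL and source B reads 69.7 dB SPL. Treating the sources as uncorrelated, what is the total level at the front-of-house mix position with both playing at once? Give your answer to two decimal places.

71.64 dB SPL

Uncorrelated sources add in intensity (power), not in dB.
L_total = 10·log₁₀(10^(67.2/10) + 10^(69.7/10)) = 10·log₁₀(14580000) = 71.64 dB SPL.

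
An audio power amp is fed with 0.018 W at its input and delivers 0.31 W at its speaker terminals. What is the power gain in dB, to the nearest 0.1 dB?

For a power ratio, dB = 10·log₁₀(P₂/P₁).
10·log₁₀(0.31/0.018) = 10·log₁₀(17.22) = 12.4 dB.

12.4 dB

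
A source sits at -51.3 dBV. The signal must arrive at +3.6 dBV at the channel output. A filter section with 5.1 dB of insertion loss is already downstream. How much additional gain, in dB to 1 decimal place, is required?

The required make-up gain is the shortfall in the dB sum.
G = +3.6 − (-51.3) + 5.1 = 60.0 dB.

60.0 dB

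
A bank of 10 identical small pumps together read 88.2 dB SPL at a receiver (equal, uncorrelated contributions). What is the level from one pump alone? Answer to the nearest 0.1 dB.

78.2 dB SPL

10 equal incoherent sources add 10·log₁₀(10) = 10.00 dB over one source.
L_one = 88.2 − 10.00 = 78.2 dB SPL.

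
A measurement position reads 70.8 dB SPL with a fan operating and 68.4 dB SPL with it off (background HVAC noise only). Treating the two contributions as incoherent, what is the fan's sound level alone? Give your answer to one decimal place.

67.1 dB SPL

Background correction is a power subtraction:
L_src = 10·log₁₀(10^(70.8/10) − 10^(68.4/10)) = 10·log₁₀(5104000) = 67.1 dB SPL.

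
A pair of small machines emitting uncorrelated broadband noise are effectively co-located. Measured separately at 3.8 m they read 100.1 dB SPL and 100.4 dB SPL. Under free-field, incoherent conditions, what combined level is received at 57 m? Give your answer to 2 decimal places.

79.74 dB SPL

Combined at 3.8 m: 10·log₁₀(10^(100.1/10)+10^(100.4/10)) = 103.263 dB SPL.
Then apply −20·log₁₀(57/3.8) = -23.522 dB → 79.74 dB SPL.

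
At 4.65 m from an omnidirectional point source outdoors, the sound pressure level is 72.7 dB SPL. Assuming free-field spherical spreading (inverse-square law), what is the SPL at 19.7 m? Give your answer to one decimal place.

Inverse-square spreading gives ΔL = −20·log₁₀(d₂/d₁).
ΔL = −20·log₁₀(19.7/4.65) = -12.54 dB, so L₂ = 72.7 + (-12.54) = 60.2 dB SPL.

60.2 dB SPL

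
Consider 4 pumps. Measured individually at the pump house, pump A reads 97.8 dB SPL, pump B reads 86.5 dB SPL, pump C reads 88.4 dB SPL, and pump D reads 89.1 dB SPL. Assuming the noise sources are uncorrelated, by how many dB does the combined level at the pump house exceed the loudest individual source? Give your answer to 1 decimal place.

Add the sources as powers (linear), then convert back to dB:
L_total = 10·log₁₀(10^(97.8/10) + 10^(86.5/10) + 10^(88.4/10) + 10^(89.1/10)) = 99.02 dB SPL.
Excess over the loudest (97.8 dB): 99.02 − 97.8 = 1.2 dB.

1.2 dB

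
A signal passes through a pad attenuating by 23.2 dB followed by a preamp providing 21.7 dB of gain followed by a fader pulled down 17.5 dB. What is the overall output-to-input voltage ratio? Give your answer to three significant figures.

0.112

Net gain = (−23.2) + 21.7 + (−17.5) = -19.0 dB.
Voltage ratio = 10^(-19.0/20) = 0.112.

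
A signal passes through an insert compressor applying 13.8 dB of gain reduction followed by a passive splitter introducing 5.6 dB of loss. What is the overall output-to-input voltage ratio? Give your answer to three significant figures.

Net gain = (−13.8) + (−5.6) = -19.4 dB.
Voltage ratio = 10^(-19.4/20) = 0.107.

0.107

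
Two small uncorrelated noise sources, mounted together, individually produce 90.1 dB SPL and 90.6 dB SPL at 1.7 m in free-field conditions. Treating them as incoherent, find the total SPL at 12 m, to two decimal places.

Combined at 1.7 m: 10·log₁₀(10^(90.1/10)+10^(90.6/10)) = 93.367 dB SPL.
Then apply −20·log₁₀(12/1.7) = -16.975 dB → 76.39 dB SPL.

76.39 dB SPL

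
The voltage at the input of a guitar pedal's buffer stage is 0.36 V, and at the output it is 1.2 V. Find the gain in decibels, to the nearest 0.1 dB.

Voltage ratio → dB uses the 20·log₁₀ form:
20·log₁₀(1.2/0.36) = 20·log₁₀(3.333) = 10.5 dB.

10.5 dB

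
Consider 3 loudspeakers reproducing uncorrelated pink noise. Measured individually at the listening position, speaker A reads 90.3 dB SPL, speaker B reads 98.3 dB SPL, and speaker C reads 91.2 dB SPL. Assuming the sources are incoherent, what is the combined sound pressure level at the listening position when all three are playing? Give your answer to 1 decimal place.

99.6 dB SPL

Uncorrelated sources add in intensity (power), not in dB.
L_total = 10·log₁₀(10^(90.3/10) + 10^(98.3/10) + 10^(91.2/10)) = 10·log₁₀(9151000000) = 99.6 dB SPL.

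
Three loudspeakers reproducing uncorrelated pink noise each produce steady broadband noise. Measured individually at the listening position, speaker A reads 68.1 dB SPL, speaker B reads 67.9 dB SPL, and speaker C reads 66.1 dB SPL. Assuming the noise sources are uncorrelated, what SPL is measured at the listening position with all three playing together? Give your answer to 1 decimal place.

72.2 dB SPL

Uncorrelated sources add in intensity (power), not in dB.
L_total = 10·log₁₀(10^(68.1/10) + 10^(67.9/10) + 10^(66.1/10)) = 10·log₁₀(16700000) = 72.2 dB SPL.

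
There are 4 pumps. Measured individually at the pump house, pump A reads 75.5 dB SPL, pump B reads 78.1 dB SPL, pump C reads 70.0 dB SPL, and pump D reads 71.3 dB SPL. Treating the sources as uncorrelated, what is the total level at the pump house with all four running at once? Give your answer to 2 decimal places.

Incoherent sources sum as intensities:
L_total = 10·log₁₀(10^(75.5/10) + 10^(78.1/10) + 10^(70.0/10) + 10^(71.3/10)) = 10·log₁₀(123500000) = 80.92 dB SPL.

80.92 dB SPL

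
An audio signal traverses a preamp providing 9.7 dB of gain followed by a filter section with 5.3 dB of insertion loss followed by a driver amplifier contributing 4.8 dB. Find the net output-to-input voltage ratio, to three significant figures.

Net gain = 9.7 + (−5.3) + 4.8 = 9.2 dB.
Voltage ratio = 10^(9.2/20) = 2.88.

2.88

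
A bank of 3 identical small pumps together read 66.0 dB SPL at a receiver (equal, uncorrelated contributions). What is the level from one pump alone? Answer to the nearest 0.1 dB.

3 equal incoherent sources add 10·log₁₀(3) = 4.77 dB over one source.
L_one = 66.0 − 4.77 = 61.2 dB SPL.

61.2 dB SPL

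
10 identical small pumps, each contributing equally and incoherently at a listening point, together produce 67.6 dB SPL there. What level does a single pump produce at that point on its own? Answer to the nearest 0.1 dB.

10 equal incoherent sources add 10·log₁₀(10) = 10.00 dB over one source.
L_one = 67.6 − 10.00 = 57.6 dB SPL.

57.6 dB SPL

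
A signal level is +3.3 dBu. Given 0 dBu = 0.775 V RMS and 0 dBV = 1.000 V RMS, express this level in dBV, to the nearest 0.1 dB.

The offset between the scales is 20·log₁₀(0.775/1.000) = −2.214 dB.
So dBV = +3.3 − 2.214 = +1.1 dBV.

+1.1 dBV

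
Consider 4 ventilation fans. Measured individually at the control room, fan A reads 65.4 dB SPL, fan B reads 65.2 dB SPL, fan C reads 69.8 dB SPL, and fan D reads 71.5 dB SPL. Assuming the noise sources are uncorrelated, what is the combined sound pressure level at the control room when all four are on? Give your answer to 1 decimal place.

Add the sources as powers (linear), then convert back to dB:
L_total = 10·log₁₀(10^(65.4/10) + 10^(65.2/10) + 10^(69.8/10) + 10^(71.5/10)) = 10·log₁₀(30450000) = 74.8 dB SPL.

74.8 dB SPL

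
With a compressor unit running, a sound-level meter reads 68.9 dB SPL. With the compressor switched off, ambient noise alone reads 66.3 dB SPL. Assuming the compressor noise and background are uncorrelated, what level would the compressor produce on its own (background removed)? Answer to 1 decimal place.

Background correction is a power subtraction:
L_src = 10·log₁₀(10^(68.9/10) − 10^(66.3/10)) = 10·log₁₀(3497000) = 65.4 dB SPL.

65.4 dB SPL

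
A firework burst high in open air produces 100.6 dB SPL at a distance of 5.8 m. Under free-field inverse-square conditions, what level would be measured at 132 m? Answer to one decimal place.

73.5 dB SPL

For a point source in a free field, ΔL = −20·log₁₀(d₂/d₁).
ΔL = −20·log₁₀(132/5.8) = -27.14 dB, so L₂ = 100.6 + (-27.14) = 73.5 dB SPL.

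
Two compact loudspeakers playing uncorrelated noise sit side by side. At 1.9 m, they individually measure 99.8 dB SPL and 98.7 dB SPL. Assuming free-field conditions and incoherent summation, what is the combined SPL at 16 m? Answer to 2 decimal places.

83.79 dB SPL

Combined at 1.9 m: 10·log₁₀(10^(99.8/10)+10^(98.7/10)) = 102.295 dB SPL.
Then apply −20·log₁₀(16/1.9) = -18.507 dB → 83.79 dB SPL.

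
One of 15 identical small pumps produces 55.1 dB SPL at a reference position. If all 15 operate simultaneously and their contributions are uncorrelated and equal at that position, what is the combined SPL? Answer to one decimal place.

66.9 dB SPL

15 equal incoherent sources raise the level by 10·log₁₀(15) = 11.76 dB.
L_total = 55.1 + 11.76 = 66.9 dB SPL.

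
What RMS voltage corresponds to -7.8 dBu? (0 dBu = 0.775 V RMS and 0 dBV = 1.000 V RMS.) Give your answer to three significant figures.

V = 0.775 V × 10^(-7.8/20).
= 0.775 × 0.4074 = 0.316 V.

0.316 V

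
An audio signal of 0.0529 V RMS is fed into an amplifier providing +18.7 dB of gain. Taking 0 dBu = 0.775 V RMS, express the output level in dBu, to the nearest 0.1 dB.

-4.6 dBu

Input level: 20·log₁₀(0.0529/0.775) = -23.32 dBu.
Output: -23.32 + 18.7 = -4.6 dBu.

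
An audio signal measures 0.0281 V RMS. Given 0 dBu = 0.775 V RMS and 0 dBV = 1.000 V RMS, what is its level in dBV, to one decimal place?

dBV = 20·log₁₀(V / 1.000 V).
20·log₁₀(0.0281/1.000) = -31.0 dBV.

-31.0 dBV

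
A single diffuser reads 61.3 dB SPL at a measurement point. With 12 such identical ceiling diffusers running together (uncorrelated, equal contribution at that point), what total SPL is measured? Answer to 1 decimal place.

12 equal incoherent sources raise the level by 10·log₁₀(12) = 10.79 dB.
L_total = 61.3 + 10.79 = 72.1 dB SPL.

72.1 dB SPL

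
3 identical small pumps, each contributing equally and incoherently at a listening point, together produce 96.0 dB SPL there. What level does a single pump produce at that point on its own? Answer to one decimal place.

3 equal incoherent sources add 10·log₁₀(3) = 4.77 dB over one source.
L_one = 96.0 − 4.77 = 91.2 dB SPL.

91.2 dB SPL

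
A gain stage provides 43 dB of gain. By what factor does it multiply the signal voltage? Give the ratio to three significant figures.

141

Voltage ratio = 10^(dB/20).
10^(43/20) = 10^(2.150) = 141.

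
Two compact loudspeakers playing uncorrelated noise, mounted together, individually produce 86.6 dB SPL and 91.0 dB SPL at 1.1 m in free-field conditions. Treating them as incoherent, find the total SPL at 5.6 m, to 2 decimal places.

78.21 dB SPL

Combined at 1.1 m: 10·log₁₀(10^(86.6/10)+10^(91.0/10)) = 92.345 dB SPL.
Then apply −20·log₁₀(5.6/1.1) = -14.136 dB → 78.21 dB SPL.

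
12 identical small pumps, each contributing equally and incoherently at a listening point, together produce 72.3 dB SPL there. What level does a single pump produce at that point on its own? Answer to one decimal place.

12 equal incoherent sources add 10·log₁₀(12) = 10.79 dB over one source.
L_one = 72.3 − 10.79 = 61.5 dB SPL.

61.5 dB SPL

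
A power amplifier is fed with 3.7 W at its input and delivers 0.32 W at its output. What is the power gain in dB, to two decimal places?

Power ratio → dB uses the 10·log₁₀ form:
10·log₁₀(0.32/3.7) = 10·log₁₀(0.08649) = -10.63 dB.

-10.63 dB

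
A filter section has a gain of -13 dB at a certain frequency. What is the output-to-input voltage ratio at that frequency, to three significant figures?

Voltage ratio = 10^(dB/20).
10^(-13/20) = 10^(-0.6500) = 0.224.

0.224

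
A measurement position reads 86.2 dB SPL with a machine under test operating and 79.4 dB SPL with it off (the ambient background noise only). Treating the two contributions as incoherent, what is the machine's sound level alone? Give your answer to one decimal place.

Subtract intensities: L_src = 10·log₁₀(10^(L_total/10) − 10^(L_bg/10)).
L_src = 10·log₁₀(10^(86.2/10) − 10^(79.4/10)) = 10·log₁₀(329800000) = 85.2 dB SPL.

85.2 dB SPL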